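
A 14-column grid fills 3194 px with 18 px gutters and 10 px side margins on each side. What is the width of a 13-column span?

2946 px

Take off 20 px of margins, leaving 3174 px.
Subtracting 13 gutters of 18 leaves 2940 for 14 columns, so c = 210 px.
13-column span = 13·210 + 12·18 = 2946 px.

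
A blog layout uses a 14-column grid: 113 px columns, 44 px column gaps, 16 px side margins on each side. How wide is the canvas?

Adding margins, columns and gutters: 32 + 1582 + 572 = 2186 px.

2186 px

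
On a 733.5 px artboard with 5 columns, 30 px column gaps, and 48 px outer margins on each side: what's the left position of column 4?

448.5 px

Content = 733.5 − 2·48 = 637.5 px.
5c + 4·30 = 637.5 → 5c = 517.5 → c = 103.5 px.
Before column 4: the margin + 3 columns + 3 column gaps.
Offset = 48 + 3·(103.5 + 30) = 48 + 400.5 = 448.5 px.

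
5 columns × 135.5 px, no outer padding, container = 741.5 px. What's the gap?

5·135.5 + 4g = 741.5 → 4g = 64 → g = 16 px.

16 px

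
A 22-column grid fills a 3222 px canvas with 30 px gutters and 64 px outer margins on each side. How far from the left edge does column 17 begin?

Subtract both margins: 3222 − 2·64 = 3094 px.
Subtracting 21 gutters of 30 leaves 2464 for 22 columns, so c = 112 px.
Before column 17: the margin + 16 columns + 16 gutters.
Offset = 64 + 16·(112 + 30) = 64 + 2272 = 2336 px.

2336 px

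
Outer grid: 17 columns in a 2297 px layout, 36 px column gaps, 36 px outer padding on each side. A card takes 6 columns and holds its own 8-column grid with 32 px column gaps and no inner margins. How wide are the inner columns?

Take off 72 px of margins, leaving 2225 px.
2225 − 16·36 = 1649; ÷17 gives c = 97 px.
6 columns plus 5 column gaps: 582 + 180 = 762 px.
Subtracting 7 column gaps of 32 leaves 538 for 8 columns, so d = 67.25 px.

67.25 px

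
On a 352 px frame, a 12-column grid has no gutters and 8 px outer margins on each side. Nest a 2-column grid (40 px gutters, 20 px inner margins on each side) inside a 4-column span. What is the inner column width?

Subtract both margins: 352 − 2·8 = 336 px.
336 / 12 = 28 px per column.
4-column span = 4·28 = 112 px.
Inner content = 112 − 2·20 = 72 px.
2 columns + 1 gutter: 2d + 1·40 = 72.
2d = 72 − 40 = 32, so d = 16 px.

16 px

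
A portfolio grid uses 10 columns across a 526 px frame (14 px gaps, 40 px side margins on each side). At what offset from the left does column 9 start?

408 px

Content = 526 − 2·40 = 446 px.
10 columns + 9 gaps: 10c + 9·14 = 446.
10c = 446 − 126 = 320, so c = 32 px.
Each column+gutter stride is 46 px; 8 of them past the 40 px margin is 40 + 368 = 408 px.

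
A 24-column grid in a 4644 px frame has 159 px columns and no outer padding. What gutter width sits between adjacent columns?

24 columns take 24·159 = 3816 px; remaining 828 splits into 23 gutters.
g = 828 / 23 = 36 px.

36 px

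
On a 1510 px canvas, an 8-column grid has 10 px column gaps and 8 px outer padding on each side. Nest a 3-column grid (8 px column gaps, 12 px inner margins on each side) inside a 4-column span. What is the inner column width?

Take off 16 px of margins, leaving 1494 px.
1494 − 7·10 = 1424; ÷8 gives c = 178 px.
4-column span = 4·178 + 3·10 = 742 px.
Inner content = 742 − 2·12 = 718 px.
718 − 2·8 = 702; ÷3 gives d = 234 px.

234 px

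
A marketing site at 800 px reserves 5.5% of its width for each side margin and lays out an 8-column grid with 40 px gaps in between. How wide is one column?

800 × (1 − 2·5.5%) = 800 × 89% = 712 px for the columns.
8c + 7·40 = 712 → 8c = 432 → c = 54 px.

54 px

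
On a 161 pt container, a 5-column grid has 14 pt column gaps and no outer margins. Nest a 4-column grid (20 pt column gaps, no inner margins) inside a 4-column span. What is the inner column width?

16.5 pt

5 columns + 4 column gaps: 5c + 4·14 = 161.
5c = 161 − 56 = 105, so c = 21 pt.
4-column span = 4·21 + 3·14 = 126 pt.
4d + 3·20 = 126 → 4d = 66 → d = 16.5 pt.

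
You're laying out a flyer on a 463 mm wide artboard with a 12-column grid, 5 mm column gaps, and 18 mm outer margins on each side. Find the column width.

31 mm

Content width = 463 − 2·18 = 427 mm.
12 columns + 11 column gaps: 12c + 11·5 = 427.
12c = 427 − 55 = 372, so c = 31 mm.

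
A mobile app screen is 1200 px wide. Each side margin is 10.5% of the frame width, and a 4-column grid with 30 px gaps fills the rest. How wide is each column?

1200 × (1 − 2·10.5%) = 1200 × 79% = 948 px for the columns.
4c + 3·30 = 948 → 4c = 858 → c = 214.5 px.

214.5 px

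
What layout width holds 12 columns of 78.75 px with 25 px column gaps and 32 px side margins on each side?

Total width: 2·32 + 12·78.75 + 11·25 = 1284 px.

1284 px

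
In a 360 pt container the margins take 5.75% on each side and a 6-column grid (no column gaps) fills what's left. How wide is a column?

53.1 pt

Margins: 5.75% × 360 = 20.7 pt each, so content = 360 − 41.4 = 318.6 pt.
6c = 318.6 → c = 53.1 pt.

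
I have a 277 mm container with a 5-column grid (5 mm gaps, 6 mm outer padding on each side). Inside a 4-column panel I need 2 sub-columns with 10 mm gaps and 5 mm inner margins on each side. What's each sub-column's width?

Inside the margins: 277 − 12 = 265 mm.
5c + 4·5 = 265 → 5c = 245 → c = 49 mm.
Span of 4: 4·49 + 3·5 = 196 + 15 = 211 mm.
Inner content = 211 − 2·5 = 201 mm.
201 − 1·10 = 191; ÷2 gives d = 95.5 mm.

95.5 mm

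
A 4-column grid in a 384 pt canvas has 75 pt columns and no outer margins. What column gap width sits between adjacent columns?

Columns use 300 pt, leaving 84 pt across 3 column gaps = 28 pt each.

28 pt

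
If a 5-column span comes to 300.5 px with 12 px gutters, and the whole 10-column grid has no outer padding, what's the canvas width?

5c + 4·12 = 300.5 → 5c = 252.5 → c = 50.5 px.
Canvas = 10·50.5 + 9·12 = 505 + 108 = 613 px.

613 px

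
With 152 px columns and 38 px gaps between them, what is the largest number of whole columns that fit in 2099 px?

11 columns

k columns need k·152 + (k−1)·38 = k·190 − 38.
k·190 − 38 ≤ 2099 → k ≤ 2137 / 190 ≈ 11.25, so k = 11.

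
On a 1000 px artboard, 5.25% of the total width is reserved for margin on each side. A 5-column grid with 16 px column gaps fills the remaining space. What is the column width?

166.2 px

1000 × (1 − 2·5.25%) = 1000 × 89.5% = 895 px for the columns.
5c + 4·16 = 895 → 5c = 831 → c = 166.2 px.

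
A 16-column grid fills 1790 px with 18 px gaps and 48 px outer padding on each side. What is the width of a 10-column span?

1052 px

Content width = 1790 − 2·48 = 1694 px.
Subtracting 15 gaps of 18 leaves 1424 for 16 columns, so c = 89 px.
10-column span = 10·89 + 9·18 = 1052 px.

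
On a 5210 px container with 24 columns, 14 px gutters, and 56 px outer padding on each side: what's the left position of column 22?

Take off 112 px of margins, leaving 5098 px.
24c + 23·14 = 5098 → 24c = 4776 → c = 199 px.
Before column 22: the margin + 21 columns + 21 gutters.
Offset = 56 + 21·(199 + 14) = 56 + 4473 = 4529 px.

4529 px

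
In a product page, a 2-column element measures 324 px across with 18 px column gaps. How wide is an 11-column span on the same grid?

1863 px

2 columns + 1 column gap: 2c + 1·18 = 324.
2c = 324 − 18 = 306, so c = 153 px.
11 columns plus 10 column gaps: 1683 + 180 = 1863 px.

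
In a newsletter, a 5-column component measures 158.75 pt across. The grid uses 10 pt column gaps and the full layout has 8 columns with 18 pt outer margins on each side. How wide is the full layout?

5 columns + 4 column gaps: 5c + 4·10 = 158.75.
5c = 158.75 − 40 = 118.75, so c = 23.75 pt.
Layout = 2·18 + 8·23.75 + 7·10 = 36 + 190 + 70 = 296 pt.

296 pt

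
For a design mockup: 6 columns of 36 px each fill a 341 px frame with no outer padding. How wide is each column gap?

25 px

6 columns take 6·36 = 216 px; remaining 125 splits into 5 column gaps.
g = 125 / 5 = 25 px.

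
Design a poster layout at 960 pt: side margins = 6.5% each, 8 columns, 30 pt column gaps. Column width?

78.15 pt

Margins: 6.5% × 960 = 62.4 pt each, so content = 960 − 124.8 = 835.2 pt.
8 columns + 7 column gaps: 8c + 7·30 = 835.2.
8c = 835.2 − 210 = 625.2, so c = 78.15 pt.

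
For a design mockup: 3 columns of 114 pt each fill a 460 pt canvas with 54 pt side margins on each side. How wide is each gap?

Content width = 460 − 2·54 = 352 pt.
Columns use 342 pt, leaving 10 pt across 2 gaps = 5 pt each.

5 pt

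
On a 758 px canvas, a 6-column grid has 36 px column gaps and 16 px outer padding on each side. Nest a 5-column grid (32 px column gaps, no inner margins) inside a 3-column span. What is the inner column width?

43.4 px

Take off 32 px of margins, leaving 726 px.
Subtracting 5 column gaps of 36 leaves 546 for 6 columns, so c = 91 px.
3-column span = 3·91 + 2·36 = 345 px.
5 columns + 4 column gaps: 5d + 4·32 = 345.
5d = 345 − 128 = 217, so d = 43.4 px.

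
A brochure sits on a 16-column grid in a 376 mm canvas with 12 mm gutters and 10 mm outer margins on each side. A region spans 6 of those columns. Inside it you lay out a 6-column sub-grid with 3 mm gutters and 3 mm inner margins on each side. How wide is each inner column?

17.5 mm

Outer content = 376 − 2·10 = 356 mm.
16c + 15·12 = 356 → 16c = 176 → c = 11 mm.
6 columns plus 5 gutters: 66 + 60 = 126 mm.
Inner content = 126 − 2·3 = 120 mm.
120 − 5·3 = 105; ÷6 gives d = 17.5 mm.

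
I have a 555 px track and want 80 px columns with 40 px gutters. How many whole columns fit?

4 columns

Each extra column adds 80 + 40 = 120 px.
(555 + 40) / 120 = 4.96, so 4 columns fit.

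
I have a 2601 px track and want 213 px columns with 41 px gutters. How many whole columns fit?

10 columns

10 columns: 10·213 + 9·41 = 2499 px ≤ 2601.
11 columns: 2753 px > 2601. So 10.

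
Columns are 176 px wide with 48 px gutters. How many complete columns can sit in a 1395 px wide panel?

k columns need k·176 + (k−1)·48 = k·224 − 48.
k·224 − 48 ≤ 1395 → k ≤ 1443 / 224 ≈ 6.44, so k = 6.

6 columns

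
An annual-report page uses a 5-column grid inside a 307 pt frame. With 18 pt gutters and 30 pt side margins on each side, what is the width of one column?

Take off 60 pt of margins, leaving 247 pt.
247 − 4·18 = 175; ÷5 gives c = 35 pt.

35 pt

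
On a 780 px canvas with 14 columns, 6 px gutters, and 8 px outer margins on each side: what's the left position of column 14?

723 px

Inside the margins: 780 − 16 = 764 px.
Subtracting 13 gutters of 6 leaves 686 for 14 columns, so c = 49 px.
Each column+gutter stride is 55 px; 13 of them past the 8 px margin is 8 + 715 = 723 px.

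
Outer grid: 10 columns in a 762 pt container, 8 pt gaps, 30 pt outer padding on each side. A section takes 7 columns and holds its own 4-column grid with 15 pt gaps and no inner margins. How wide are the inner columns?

111 pt

Outer content = 762 − 2·30 = 702 pt.
10 columns + 9 gaps: 10c + 9·8 = 702.
10c = 702 − 72 = 630, so c = 63 pt.
7 columns plus 6 gaps: 441 + 48 = 489 pt.
Subtracting 3 gaps of 15 leaves 444 for 4 columns, so d = 111 pt.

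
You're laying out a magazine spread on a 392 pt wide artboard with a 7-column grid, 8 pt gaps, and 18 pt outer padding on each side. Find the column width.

44 pt

Subtract both margins: 392 − 2·18 = 356 pt.
356 − 6·8 = 308; ÷7 gives c = 44 pt.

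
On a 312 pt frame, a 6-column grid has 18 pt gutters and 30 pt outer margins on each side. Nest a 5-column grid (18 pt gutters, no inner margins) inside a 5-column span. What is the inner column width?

Take off 60 pt of margins, leaving 252 pt.
252 − 5·18 = 162; ÷6 gives c = 27 pt.
Span of 5: 5·27 + 4·18 = 135 + 72 = 207 pt.
207 − 4·18 = 135; ÷5 gives d = 27 pt.

27 pt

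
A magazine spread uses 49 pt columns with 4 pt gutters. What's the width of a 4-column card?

4 columns plus 3 gutters: 196 + 12 = 208 pt.

208 pt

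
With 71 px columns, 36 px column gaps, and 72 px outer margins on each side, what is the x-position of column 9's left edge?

Before column 9: the margin + 8 columns + 8 column gaps.
Offset = 72 + 8·(71 + 36) = 72 + 856 = 928 px.

928 px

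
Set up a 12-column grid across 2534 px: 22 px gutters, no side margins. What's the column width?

Subtracting 11 gutters of 22 leaves 2292 for 12 columns, so c = 191 px.

191 px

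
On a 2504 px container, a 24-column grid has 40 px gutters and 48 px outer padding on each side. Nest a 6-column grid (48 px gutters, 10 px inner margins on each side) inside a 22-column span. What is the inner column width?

324 px

Inside the margins: 2504 − 96 = 2408 px.
24c + 23·40 = 2408 → 24c = 1488 → c = 62 px.
Span of 22: 22·62 + 21·40 = 1364 + 840 = 2204 px.
Inner content = 2204 − 2·10 = 2184 px.
6 columns + 5 gutters: 6d + 5·48 = 2184.
6d = 2184 − 240 = 1944, so d = 324 px.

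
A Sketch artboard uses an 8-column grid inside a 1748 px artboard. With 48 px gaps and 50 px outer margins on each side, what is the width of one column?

164 px

Subtract both margins: 1748 − 2·50 = 1648 px.
1648 − 7·48 = 1312; ÷8 gives c = 164 px.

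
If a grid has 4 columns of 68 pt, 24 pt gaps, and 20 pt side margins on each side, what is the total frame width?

Adding margins, columns and gutters: 40 + 272 + 72 = 384 pt.

384 pt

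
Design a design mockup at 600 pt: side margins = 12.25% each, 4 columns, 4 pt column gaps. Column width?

Each margin = 12.25% of 600 = 73.5 pt; content = 600 − 2·73.5 = 453 pt.
4c + 3·4 = 453 → 4c = 441 → c = 110.25 pt.

110.25 pt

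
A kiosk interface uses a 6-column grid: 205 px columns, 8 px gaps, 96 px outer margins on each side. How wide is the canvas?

Adding margins, columns and gutters: 192 + 1230 + 40 = 1462 px.

1462 px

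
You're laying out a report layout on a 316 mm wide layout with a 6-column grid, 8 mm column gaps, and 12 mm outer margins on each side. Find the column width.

42 mm

Content width = 316 − 2·12 = 292 mm.
292 − 5·8 = 252; ÷6 gives c = 42 mm.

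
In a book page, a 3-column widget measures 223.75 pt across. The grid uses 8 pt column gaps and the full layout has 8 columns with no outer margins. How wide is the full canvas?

610 pt

223.75 − 2·8 = 207.75; ÷3 gives c = 69.25 pt.
Total width: 8·69.25 + 7·8 = 610 pt.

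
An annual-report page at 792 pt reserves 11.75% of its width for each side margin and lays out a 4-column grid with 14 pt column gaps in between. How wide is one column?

140.97 pt

792 × (1 − 2·11.75%) = 792 × 76.5% = 605.88 pt for the columns.
605.88 − 3·14 = 563.88; ÷4 gives c = 140.97 pt.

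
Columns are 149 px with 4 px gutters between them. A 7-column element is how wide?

1067 px

7 columns plus 6 gutters: 1043 + 24 = 1067 px.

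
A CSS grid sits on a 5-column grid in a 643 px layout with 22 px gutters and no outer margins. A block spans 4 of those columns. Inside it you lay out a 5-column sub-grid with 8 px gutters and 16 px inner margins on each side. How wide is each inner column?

89.2 px

5 columns + 4 gutters: 5c + 4·22 = 643.
5c = 643 − 88 = 555, so c = 111 px.
4-column span = 4·111 + 3·22 = 510 px.
Inner content = 510 − 2·16 = 478 px.
478 − 4·8 = 446; ÷5 gives d = 89.2 px.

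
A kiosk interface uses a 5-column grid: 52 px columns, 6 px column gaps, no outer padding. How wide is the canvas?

284 px

Canvas = 5·52 + 4·6 = 260 + 24 = 284 px.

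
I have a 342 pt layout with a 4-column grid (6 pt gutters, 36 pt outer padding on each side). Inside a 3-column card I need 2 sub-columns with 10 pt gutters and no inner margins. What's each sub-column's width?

Outer content = 342 − 2·36 = 270 pt.
4c + 3·6 = 270 → 4c = 252 → c = 63 pt.
3 columns plus 2 gutters: 189 + 12 = 201 pt.
201 − 1·10 = 191; ÷2 gives d = 95.5 pt.

95.5 pt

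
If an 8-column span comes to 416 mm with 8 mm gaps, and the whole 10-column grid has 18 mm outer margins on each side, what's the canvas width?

8c + 7·8 = 416 → 8c = 360 → c = 45 mm.
Adding margins, columns and gutters: 36 + 450 + 72 = 558 mm.

558 mm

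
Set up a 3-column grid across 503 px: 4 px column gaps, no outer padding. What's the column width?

3c + 2·4 = 503 → 3c = 495 → c = 165 px.

165 px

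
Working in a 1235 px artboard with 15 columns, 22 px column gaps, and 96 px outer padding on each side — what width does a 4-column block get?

262 px

Inside the margins: 1235 − 192 = 1043 px.
15 columns + 14 column gaps: 15c + 14·22 = 1043.
15c = 1043 − 308 = 735, so c = 49 px.
Span of 4: 4·49 + 3·22 = 196 + 66 = 262 px.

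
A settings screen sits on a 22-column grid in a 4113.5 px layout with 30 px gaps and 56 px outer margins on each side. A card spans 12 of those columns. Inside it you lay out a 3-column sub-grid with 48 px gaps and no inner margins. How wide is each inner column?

691 px

Subtract both margins: 4113.5 − 2·56 = 4001.5 px.
Subtracting 21 gaps of 30 leaves 3371.5 for 22 columns, so c = 153.25 px.
12 columns plus 11 gaps: 1839 + 330 = 2169 px.
3d + 2·48 = 2169 → 3d = 2073 → d = 691 px.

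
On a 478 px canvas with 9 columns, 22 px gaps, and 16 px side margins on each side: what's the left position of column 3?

Subtract both margins: 478 − 2·16 = 446 px.
446 − 8·22 = 270; ÷9 gives c = 30 px.
Column 3 starts at margin + 2·(column + gutter) = 16 + 2·52 = 120 px.

120 px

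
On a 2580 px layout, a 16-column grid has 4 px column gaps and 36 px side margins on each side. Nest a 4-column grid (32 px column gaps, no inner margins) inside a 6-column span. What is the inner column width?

210.5 px

Take off 72 px of margins, leaving 2508 px.
Subtracting 15 column gaps of 4 leaves 2448 for 16 columns, so c = 153 px.
Span of 6: 6·153 + 5·4 = 918 + 20 = 938 px.
4 columns + 3 column gaps: 4d + 3·32 = 938.
4d = 938 − 96 = 842, so d = 210.5 px.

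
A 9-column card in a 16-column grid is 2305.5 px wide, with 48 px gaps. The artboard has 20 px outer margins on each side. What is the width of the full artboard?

4176 px

2305.5 − 8·48 = 1921.5; ÷9 gives c = 213.5 px.
Total width: 2·20 + 16·213.5 + 15·48 = 4176 px.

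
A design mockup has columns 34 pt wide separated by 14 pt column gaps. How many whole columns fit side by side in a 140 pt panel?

3 columns

Each extra column adds 34 + 14 = 48 pt.
(140 + 14) / 48 = 3.21, so 3 columns fit.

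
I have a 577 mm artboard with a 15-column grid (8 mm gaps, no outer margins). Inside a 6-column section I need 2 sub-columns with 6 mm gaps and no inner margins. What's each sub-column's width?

577 − 14·8 = 465; ÷15 gives c = 31 mm.
Span of 6: 6·31 + 5·8 = 186 + 40 = 226 mm.
Subtracting 1 gap of 6 leaves 220 for 2 columns, so d = 110 mm.

110 mm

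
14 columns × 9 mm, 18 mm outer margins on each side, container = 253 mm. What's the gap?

7 mm

Content width = 253 − 2·18 = 217 mm.
Columns use 126 mm, leaving 91 mm across 13 gaps = 7 mm each.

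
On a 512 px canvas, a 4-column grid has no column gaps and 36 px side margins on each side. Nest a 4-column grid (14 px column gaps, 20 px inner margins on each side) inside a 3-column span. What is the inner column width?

62 px

Subtract both margins: 512 − 2·36 = 440 px.
440 / 4 = 110 px per column.
3-column span = 3·110 = 330 px.
Inner content = 330 − 2·20 = 290 px.
4d + 3·14 = 290 → 4d = 248 → d = 62 px.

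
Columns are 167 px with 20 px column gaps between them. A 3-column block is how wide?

3 columns plus 2 column gaps: 501 + 40 = 541 px.

541 px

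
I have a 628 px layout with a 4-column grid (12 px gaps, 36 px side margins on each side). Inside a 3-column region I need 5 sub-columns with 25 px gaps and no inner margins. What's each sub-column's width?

62.8 px

Take off 72 px of margins, leaving 556 px.
4 columns + 3 gaps: 4c + 3·12 = 556.
4c = 556 − 36 = 520, so c = 130 px.
3 columns plus 2 gaps: 390 + 24 = 414 px.
414 − 4·25 = 314; ÷5 gives d = 62.8 px.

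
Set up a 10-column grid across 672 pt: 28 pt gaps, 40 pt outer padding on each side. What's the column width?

34 pt

Take off 80 pt of margins, leaving 592 pt.
Subtracting 9 gaps of 28 leaves 340 for 10 columns, so c = 34 pt.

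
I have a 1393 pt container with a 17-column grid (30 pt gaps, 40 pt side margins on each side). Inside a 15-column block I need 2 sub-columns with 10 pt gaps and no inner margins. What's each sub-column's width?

572.5 pt

Outer content = 1393 − 2·40 = 1313 pt.
17 columns + 16 gaps: 17c + 16·30 = 1313.
17c = 1313 − 480 = 833, so c = 49 pt.
15 columns plus 14 gaps: 735 + 420 = 1155 pt.
1155 − 1·10 = 1145; ÷2 gives d = 572.5 pt.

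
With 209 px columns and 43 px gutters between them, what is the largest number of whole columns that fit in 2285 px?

9 columns

k columns need k·209 + (k−1)·43 = k·252 − 43.
k·252 − 43 ≤ 2285 → k ≤ 2328 / 252 ≈ 9.24, so k = 9.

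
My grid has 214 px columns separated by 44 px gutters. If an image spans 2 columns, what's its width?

2 columns plus 1 gutter: 428 + 44 = 472 px.

472 px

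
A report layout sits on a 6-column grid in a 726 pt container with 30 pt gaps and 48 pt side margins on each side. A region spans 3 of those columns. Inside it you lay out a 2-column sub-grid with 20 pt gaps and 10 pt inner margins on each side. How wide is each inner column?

130 pt

Outer content = 726 − 2·48 = 630 pt.
630 − 5·30 = 480; ÷6 gives c = 80 pt.
3-column span = 3·80 + 2·30 = 300 pt.
Inner content = 300 − 2·10 = 280 pt.
Subtracting 1 gap of 20 leaves 260 for 2 columns, so d = 130 pt.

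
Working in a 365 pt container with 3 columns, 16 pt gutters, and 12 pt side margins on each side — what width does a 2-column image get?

Take off 24 pt of margins, leaving 341 pt.
3 columns + 2 gutters: 3c + 2·16 = 341.
3c = 341 − 32 = 309, so c = 103 pt.
2 columns plus 1 gutter: 206 + 16 = 222 pt.

222 pt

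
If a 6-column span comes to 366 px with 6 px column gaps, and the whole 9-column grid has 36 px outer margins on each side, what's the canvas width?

624 px

366 − 5·6 = 336; ÷6 gives c = 56 px.
Adding margins, columns and gutters: 72 + 504 + 48 = 624 px.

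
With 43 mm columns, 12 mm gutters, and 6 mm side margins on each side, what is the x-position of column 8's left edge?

391 mm

Before column 8: the margin + 7 columns + 7 gutters.
Offset = 6 + 7·(43 + 12) = 6 + 385 = 391 mm.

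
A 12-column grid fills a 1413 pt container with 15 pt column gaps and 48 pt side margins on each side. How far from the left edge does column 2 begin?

159 pt

Inside the margins: 1413 − 96 = 1317 pt.
1317 − 11·15 = 1152; ÷12 gives c = 96 pt.
Column 2 starts at margin + 1·(column + gutter) = 48 + 1·111 = 159 pt.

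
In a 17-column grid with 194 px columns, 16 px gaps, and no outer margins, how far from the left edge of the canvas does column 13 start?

Before column 13: 12 columns + 12 gaps.
Offset = 12·(194 + 16) = 12·210 = 2520 px.

2520 px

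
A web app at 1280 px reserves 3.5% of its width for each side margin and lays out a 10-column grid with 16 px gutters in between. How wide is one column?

Each margin = 3.5% of 1280 = 44.8 px; content = 1280 − 2·44.8 = 1190.4 px.
10 columns + 9 gutters: 10c + 9·16 = 1190.4.
10c = 1190.4 − 144 = 1046.4, so c = 104.64 px.

104.64 px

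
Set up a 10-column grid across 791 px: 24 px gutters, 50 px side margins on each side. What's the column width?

Content width = 791 − 2·50 = 691 px.
10c + 9·24 = 691 → 10c = 475 → c = 47.5 px.

47.5 px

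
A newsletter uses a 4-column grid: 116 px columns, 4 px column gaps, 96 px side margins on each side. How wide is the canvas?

668 px

Canvas = 2·96 + 4·116 + 3·4 = 192 + 464 + 12 = 668 px.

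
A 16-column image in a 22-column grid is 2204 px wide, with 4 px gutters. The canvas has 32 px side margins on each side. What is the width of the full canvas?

Subtracting 15 gutters of 4 leaves 2144 for 16 columns, so c = 134 px.
Total width: 2·32 + 22·134 + 21·4 = 3096 px.

3096 px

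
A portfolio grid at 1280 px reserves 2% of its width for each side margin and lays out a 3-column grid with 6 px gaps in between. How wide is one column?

Each margin = 2% of 1280 = 25.6 px; content = 1280 − 2·25.6 = 1228.8 px.
1228.8 − 2·6 = 1216.8; ÷3 gives c = 405.6 px.

405.6 px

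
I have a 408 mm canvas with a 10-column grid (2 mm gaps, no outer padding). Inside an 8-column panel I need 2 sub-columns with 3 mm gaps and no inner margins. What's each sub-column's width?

Subtracting 9 gaps of 2 leaves 390 for 10 columns, so c = 39 mm.
8-column span = 8·39 + 7·2 = 326 mm.
326 − 1·3 = 323; ÷2 gives d = 161.5 mm.

161.5 mm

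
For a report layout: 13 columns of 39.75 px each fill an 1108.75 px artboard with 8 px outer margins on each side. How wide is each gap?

Subtract both margins: 1108.75 − 2·8 = 1092.75 px.
Columns use 516.75 px, leaving 576 px across 12 gaps = 48 px each.

48 px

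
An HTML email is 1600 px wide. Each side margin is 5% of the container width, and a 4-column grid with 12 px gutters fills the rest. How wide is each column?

351 px

Each margin = 5% of 1600 = 80 px; content = 1600 − 2·80 = 1440 px.
Subtracting 3 gutters of 12 leaves 1404 for 4 columns, so c = 351 px.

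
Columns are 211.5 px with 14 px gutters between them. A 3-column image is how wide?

Span of 3: 3·211.5 + 2·14 = 634.5 + 28 = 662.5 px.

662.5 px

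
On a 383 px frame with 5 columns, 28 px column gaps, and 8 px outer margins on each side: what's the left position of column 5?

Subtract both margins: 383 − 2·8 = 367 px.
5c + 4·28 = 367 → 5c = 255 → c = 51 px.
Each column+gutter stride is 79 px; 4 of them past the 8 px margin is 8 + 316 = 324 px.

324 px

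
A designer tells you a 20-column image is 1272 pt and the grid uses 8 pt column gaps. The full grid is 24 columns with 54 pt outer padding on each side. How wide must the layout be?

20 columns + 19 column gaps: 20c + 19·8 = 1272.
20c = 1272 − 152 = 1120, so c = 56 pt.
Adding margins, columns and gutters: 108 + 1344 + 184 = 1636 pt.

1636 pt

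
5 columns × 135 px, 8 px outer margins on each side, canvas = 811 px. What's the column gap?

Subtract both margins: 811 − 2·8 = 795 px.
Columns use 675 px, leaving 120 px across 4 column gaps = 30 px each.

30 px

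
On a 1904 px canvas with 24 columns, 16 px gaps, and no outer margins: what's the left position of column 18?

1904 − 23·16 = 1536; ÷24 gives c = 64 px.
No margin, so column 18 starts at 17·(column + gutter) = 17·80 = 1360 px.

1360 px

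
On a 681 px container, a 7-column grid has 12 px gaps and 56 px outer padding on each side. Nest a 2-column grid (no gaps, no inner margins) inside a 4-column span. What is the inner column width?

Outer content = 681 − 2·56 = 569 px.
Subtracting 6 gaps of 12 leaves 497 for 7 columns, so c = 71 px.
4 columns plus 3 gaps: 284 + 36 = 320 px.
With no gaps, each column is 320/2 = 160 px.

160 px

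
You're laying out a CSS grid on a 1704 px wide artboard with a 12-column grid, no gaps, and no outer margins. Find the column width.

142 px

12c = 1704 → c = 142 px.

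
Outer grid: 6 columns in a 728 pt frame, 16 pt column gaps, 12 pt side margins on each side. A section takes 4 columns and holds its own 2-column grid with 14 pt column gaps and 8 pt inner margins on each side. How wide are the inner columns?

Inside the margins: 728 − 24 = 704 pt.
704 − 5·16 = 624; ÷6 gives c = 104 pt.
4 columns plus 3 column gaps: 416 + 48 = 464 pt.
Inner content = 464 − 2·8 = 448 pt.
Subtracting 1 column gap of 14 leaves 434 for 2 columns, so d = 217 pt.

217 pt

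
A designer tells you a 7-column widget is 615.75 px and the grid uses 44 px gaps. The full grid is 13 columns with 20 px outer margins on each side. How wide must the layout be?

7c + 6·44 = 615.75 → 7c = 351.75 → c = 50.25 px.
Layout = 2·20 + 13·50.25 + 12·44 = 40 + 653.25 + 528 = 1221.25 px.

1221.25 px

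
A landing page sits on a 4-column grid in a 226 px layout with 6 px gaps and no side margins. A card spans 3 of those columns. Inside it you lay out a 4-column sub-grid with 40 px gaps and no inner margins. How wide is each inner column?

12 px

4 columns + 3 gaps: 4c + 3·6 = 226.
4c = 226 − 18 = 208, so c = 52 px.
3-column span = 3·52 + 2·6 = 168 px.
4 columns + 3 gaps: 4d + 3·40 = 168.
4d = 168 − 120 = 48, so d = 12 px.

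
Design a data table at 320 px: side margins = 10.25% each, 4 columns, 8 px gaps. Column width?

57.6 px

Each margin = 10.25% of 320 = 32.8 px; content = 320 − 2·32.8 = 254.4 px.
254.4 − 3·8 = 230.4; ÷4 gives c = 57.6 px.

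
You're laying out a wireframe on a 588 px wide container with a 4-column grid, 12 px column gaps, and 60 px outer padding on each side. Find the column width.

108 px

Content width = 588 − 2·60 = 468 px.
4c + 3·12 = 468 → 4c = 432 → c = 108 px.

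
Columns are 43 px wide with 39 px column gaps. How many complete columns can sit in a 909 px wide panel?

11 columns

k columns need k·43 + (k−1)·39 = k·82 − 39.
k·82 − 39 ≤ 909 → k ≤ 948 / 82 ≈ 11.56, so k = 11.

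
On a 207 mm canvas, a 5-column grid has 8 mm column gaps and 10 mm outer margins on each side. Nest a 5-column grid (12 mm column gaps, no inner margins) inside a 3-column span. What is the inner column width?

12.2 mm

Subtract both margins: 207 − 2·10 = 187 mm.
Subtracting 4 column gaps of 8 leaves 155 for 5 columns, so c = 31 mm.
3 columns plus 2 column gaps: 93 + 16 = 109 mm.
5d + 4·12 = 109 → 5d = 61 → d = 12.2 mm.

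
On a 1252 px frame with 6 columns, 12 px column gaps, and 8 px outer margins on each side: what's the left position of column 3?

Take off 16 px of margins, leaving 1236 px.
6c + 5·12 = 1236 → 6c = 1176 → c = 196 px.
Each column+gutter stride is 208 px; 2 of them past the 8 px margin is 8 + 416 = 424 px.

424 px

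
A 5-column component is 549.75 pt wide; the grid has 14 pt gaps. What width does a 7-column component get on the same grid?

5 columns + 4 gaps: 5c + 4·14 = 549.75.
5c = 549.75 − 56 = 493.75, so c = 98.75 pt.
7 columns plus 6 gaps: 691.25 + 84 = 775.25 pt.

775.25 pt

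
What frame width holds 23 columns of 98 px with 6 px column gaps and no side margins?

2386 px

Total width: 23·98 + 22·6 = 2386 px.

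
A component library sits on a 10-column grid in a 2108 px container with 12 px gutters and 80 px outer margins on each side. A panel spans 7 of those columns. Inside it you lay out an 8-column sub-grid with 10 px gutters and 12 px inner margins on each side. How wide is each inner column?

158.25 px

Take off 160 px of margins, leaving 1948 px.
Subtracting 9 gutters of 12 leaves 1840 for 10 columns, so c = 184 px.
7 columns plus 6 gutters: 1288 + 72 = 1360 px.
Inner content = 1360 − 2·12 = 1336 px.
Subtracting 7 gutters of 10 leaves 1266 for 8 columns, so d = 158.25 px.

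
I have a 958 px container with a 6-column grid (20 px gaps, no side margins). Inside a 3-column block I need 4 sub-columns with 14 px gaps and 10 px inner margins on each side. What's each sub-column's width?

Subtracting 5 gaps of 20 leaves 858 for 6 columns, so c = 143 px.
3 columns plus 2 gaps: 429 + 40 = 469 px.
Inner content = 469 − 2·10 = 449 px.
4 columns + 3 gaps: 4d + 3·14 = 449.
4d = 449 − 42 = 407, so d = 101.75 px.

101.75 px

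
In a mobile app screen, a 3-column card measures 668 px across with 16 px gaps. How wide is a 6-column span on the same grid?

3 columns + 2 gaps: 3c + 2·16 = 668.
3c = 668 − 32 = 636, so c = 212 px.
6-column span = 6·212 + 5·16 = 1352 px.

1352 px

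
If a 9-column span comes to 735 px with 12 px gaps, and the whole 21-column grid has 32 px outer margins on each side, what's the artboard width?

9c + 8·12 = 735 → 9c = 639 → c = 71 px.
Adding margins, columns and gutters: 64 + 1491 + 240 = 1795 px.

1795 px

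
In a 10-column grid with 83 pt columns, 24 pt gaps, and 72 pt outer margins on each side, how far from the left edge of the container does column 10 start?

Each column+gutter stride is 107 pt; 9 of them past the 72 pt margin is 72 + 963 = 1035 pt.

1035 pt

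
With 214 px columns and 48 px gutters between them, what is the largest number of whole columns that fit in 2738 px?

10 columns

10 columns: 10·214 + 9·48 = 2572 px ≤ 2738.
11 columns: 2834 px > 2738. So 10.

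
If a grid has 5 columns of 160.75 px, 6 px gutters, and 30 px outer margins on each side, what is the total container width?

887.75 px

Adding margins, columns and gutters: 60 + 803.75 + 24 = 887.75 px.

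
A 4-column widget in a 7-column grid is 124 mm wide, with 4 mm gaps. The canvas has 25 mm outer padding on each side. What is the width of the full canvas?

4c + 3·4 = 124 → 4c = 112 → c = 28 mm.
Total width: 2·25 + 7·28 + 6·4 = 270 mm.

270 mm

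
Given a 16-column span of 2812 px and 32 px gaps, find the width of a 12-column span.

2101 px

16 columns + 15 gaps: 16c + 15·32 = 2812.
16c = 2812 − 480 = 2332, so c = 145.75 px.
12 columns plus 11 gaps: 1749 + 352 = 2101 px.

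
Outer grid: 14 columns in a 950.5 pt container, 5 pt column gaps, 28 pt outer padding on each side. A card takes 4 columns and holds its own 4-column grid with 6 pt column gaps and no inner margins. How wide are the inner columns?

58.5 pt

Outer content = 950.5 − 2·28 = 894.5 pt.
14 columns + 13 column gaps: 14c + 13·5 = 894.5.
14c = 894.5 − 65 = 829.5, so c = 59.25 pt.
4 columns plus 3 column gaps: 237 + 15 = 252 pt.
4 columns + 3 column gaps: 4d + 3·6 = 252.
4d = 252 − 18 = 234, so d = 58.5 pt.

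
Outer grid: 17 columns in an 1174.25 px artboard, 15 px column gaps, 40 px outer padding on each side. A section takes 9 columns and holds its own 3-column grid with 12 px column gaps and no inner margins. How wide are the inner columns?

182.75 px

Subtract both margins: 1174.25 − 2·40 = 1094.25 px.
Subtracting 16 column gaps of 15 leaves 854.25 for 17 columns, so c = 50.25 px.
9 columns plus 8 column gaps: 452.25 + 120 = 572.25 px.
572.25 − 2·12 = 548.25; ÷3 gives d = 182.75 px.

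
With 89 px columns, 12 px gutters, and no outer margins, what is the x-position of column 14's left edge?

1313 px

Before column 14: 13 columns + 13 gutters.
Offset = 13·(89 + 12) = 13·101 = 1313 px.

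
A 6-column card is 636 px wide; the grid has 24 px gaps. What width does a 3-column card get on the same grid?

Subtracting 5 gaps of 24 leaves 516 for 6 columns, so c = 86 px.
3 columns plus 2 gaps: 258 + 48 = 306 px.

306 px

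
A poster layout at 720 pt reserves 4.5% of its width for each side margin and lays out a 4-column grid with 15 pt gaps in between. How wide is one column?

720 × (1 − 2·4.5%) = 720 × 91% = 655.2 pt for the columns.
Subtracting 3 gaps of 15 leaves 610.2 for 4 columns, so c = 152.55 pt.

152.55 pt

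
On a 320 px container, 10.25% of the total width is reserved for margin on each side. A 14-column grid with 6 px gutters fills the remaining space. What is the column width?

Margins: 10.25% × 320 = 32.8 px each, so content = 320 − 65.6 = 254.4 px.
14c + 13·6 = 254.4 → 14c = 176.4 → c = 12.6 px.

12.6 px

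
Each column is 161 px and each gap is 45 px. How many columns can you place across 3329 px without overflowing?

16 columns

k columns need k·161 + (k−1)·45 = k·206 − 45.
k·206 − 45 ≤ 3329 → k ≤ 3374 / 206 ≈ 16.38, so k = 16.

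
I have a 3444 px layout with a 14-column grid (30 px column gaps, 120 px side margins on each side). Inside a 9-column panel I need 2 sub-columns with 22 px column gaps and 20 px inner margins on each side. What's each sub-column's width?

993.5 px

Inside the margins: 3444 − 240 = 3204 px.
Subtracting 13 column gaps of 30 leaves 2814 for 14 columns, so c = 201 px.
9-column span = 9·201 + 8·30 = 2049 px.
Inner content = 2049 − 2·20 = 2009 px.
Subtracting 1 column gap of 22 leaves 1987 for 2 columns, so d = 993.5 px.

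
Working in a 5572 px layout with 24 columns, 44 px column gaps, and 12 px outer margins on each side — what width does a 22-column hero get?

Take off 24 px of margins, leaving 5548 px.
Subtracting 23 column gaps of 44 leaves 4536 for 24 columns, so c = 189 px.
22 columns plus 21 column gaps: 4158 + 924 = 5082 px.

5082 px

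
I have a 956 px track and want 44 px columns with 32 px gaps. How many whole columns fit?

13 columns: 13·44 + 12·32 = 956 px ≤ 956.
14 columns: 1032 px > 956. So 13.

13 columns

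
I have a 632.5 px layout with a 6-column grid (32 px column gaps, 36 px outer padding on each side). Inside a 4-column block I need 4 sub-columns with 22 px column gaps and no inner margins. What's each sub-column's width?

74.25 px

Take off 72 px of margins, leaving 560.5 px.
6 columns + 5 column gaps: 6c + 5·32 = 560.5.
6c = 560.5 − 160 = 400.5, so c = 66.75 px.
4-column span = 4·66.75 + 3·32 = 363 px.
363 − 3·22 = 297; ÷4 gives d = 74.25 px.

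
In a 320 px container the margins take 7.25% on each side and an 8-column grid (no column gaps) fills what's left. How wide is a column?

34.2 px

Each margin = 7.25% of 320 = 23.2 px; content = 320 − 2·23.2 = 273.6 px.
8c = 273.6 → c = 34.2 px.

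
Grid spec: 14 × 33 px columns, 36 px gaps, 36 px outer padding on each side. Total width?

Total width: 2·36 + 14·33 + 13·36 = 1002 px.

1002 px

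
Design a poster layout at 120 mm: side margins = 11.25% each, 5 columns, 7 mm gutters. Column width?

120 × (1 − 2·11.25%) = 120 × 77.5% = 93 mm for the columns.
5 columns + 4 gutters: 5c + 4·7 = 93.
5c = 93 − 28 = 65, so c = 13 mm.

13 mm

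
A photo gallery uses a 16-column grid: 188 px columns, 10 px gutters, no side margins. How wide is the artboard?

Summing: 3008 + 150 = 3158 px.

3158 px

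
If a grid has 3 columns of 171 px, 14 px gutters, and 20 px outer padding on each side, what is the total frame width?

Total width: 2·20 + 3·171 + 2·14 = 581 px.

581 px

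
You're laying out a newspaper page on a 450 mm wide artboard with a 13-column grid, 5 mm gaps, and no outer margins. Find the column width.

13 columns + 12 gaps: 13c + 12·5 = 450.
13c = 450 − 60 = 390, so c = 30 mm.

30 mm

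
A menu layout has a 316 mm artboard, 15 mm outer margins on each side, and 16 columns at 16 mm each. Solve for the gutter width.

Inside the margins: 316 − 30 = 286 mm.
Columns use 256 mm, leaving 30 mm across 15 gutters = 2 mm each.

2 mm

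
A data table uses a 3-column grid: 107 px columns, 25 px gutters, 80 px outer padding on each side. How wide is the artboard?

531 px

Artboard = 2·80 + 3·107 + 2·25 = 160 + 321 + 50 = 531 px.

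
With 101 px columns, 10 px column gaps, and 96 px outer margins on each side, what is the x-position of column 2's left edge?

207 px

Before column 2: the margin + 1 column + 1 column gap.
Offset = 96 + 1·(101 + 10) = 96 + 111 = 207 px.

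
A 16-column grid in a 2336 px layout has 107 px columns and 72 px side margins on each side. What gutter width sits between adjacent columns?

Inside the margins: 2336 − 144 = 2192 px.
16 columns take 16·107 = 1712 px; remaining 480 splits into 15 gutters.
g = 480 / 15 = 32 px.

32 px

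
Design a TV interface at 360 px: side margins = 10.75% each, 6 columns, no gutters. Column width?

47.1 px

Each margin = 10.75% of 360 = 38.7 px; content = 360 − 2·38.7 = 282.6 px.
6c = 282.6 → c = 47.1 px.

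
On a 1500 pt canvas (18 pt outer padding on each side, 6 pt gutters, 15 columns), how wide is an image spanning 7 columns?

Subtract both margins: 1500 − 2·18 = 1464 pt.
1464 − 14·6 = 1380; ÷15 gives c = 92 pt.
7 columns plus 6 gutters: 644 + 36 = 680 pt.

680 pt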